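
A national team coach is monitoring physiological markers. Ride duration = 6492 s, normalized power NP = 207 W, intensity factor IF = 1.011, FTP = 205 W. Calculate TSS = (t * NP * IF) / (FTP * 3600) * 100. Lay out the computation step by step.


Numerator = 6492 * 207 * 1.011 = 1358626.284
Denominator = 205 * 3600 = 738000
TSS = 1358626.284 / 738000 * 100
= 184.1

184.1 TSS


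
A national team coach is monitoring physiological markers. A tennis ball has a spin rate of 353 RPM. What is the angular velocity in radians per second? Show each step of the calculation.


Convert RPM to rad/s: multiply by 2*pi and divide by 60
omega = 353 * 2 * pi / 60
= 36.966 rad/s

36.966 rad/s


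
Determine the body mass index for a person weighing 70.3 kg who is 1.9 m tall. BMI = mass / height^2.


BMI = mass / height^2
= 70.3 / 1.9^2
= 70.3 / 3.61
= 19.47 kg/m^2

19.47 kg/m^2


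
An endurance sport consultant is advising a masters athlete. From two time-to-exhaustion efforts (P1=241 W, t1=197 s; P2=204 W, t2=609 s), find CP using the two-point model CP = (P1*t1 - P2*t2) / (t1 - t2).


Work in trial 1 = 47477 J
Work in trial 2 = 124236 J
Delta work = -76759 J
Delta time = -412 s
CP = -76759 / -412 = 186.31 W

186.31 W


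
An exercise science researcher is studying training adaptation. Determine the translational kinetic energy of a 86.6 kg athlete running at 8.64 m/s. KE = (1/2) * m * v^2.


KE = 0.5 * m * v^2
= 0.5 * 86.6 * 8.64^2
= 0.5 * 86.6 * 74.6496
= 3232.33 J

3232.33 J


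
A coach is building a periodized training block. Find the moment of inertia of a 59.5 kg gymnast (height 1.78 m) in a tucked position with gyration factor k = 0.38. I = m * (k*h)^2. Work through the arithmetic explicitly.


Radius of gyration = 0.38 * 1.78 = 0.6764 m
I = 59.5 * 0.6764^2
= 59.5 * 0.457517
= 27.222 kg*m^2

27.222 kg*m^2


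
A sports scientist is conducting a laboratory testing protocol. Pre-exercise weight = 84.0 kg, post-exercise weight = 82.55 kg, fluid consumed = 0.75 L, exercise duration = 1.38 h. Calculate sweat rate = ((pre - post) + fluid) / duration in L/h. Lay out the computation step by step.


Weight loss = 84.0 - 82.55 = 1.45 kg (approx L)
Total sweat = 1.45 + 0.75 = 2.2 L
Sweat rate = 2.2 / 1.38 = 1.594 L/h

1.594 L/h


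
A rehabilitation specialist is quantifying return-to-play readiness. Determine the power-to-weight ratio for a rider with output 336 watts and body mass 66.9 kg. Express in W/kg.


P/W = 336 / 66.9 = 5.022 W/kg

5.022 W/kg


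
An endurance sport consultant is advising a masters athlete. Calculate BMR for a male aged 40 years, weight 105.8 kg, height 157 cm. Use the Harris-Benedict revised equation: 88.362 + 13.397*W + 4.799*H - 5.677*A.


Substituting values:
W term = 13.397 * 105.8 = 1417.4026
H term = 4.799 * 157 = 753.443
A term = 5.677 * 40 = 227.08
BMR = 2032.13 kcal/day

2032.13 kcal/day


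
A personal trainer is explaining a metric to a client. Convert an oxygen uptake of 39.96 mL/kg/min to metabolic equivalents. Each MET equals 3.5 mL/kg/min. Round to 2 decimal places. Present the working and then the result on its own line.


One MET = 3.5 mL/kg/min
Number of METs = 39.96 / 3.5
= 11.42 METs

11.42 METs


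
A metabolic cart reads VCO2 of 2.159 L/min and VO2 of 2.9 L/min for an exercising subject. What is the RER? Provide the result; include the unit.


RER = VCO2 / VO2 = 2.159 / 2.9 = 0.7445

0.7445


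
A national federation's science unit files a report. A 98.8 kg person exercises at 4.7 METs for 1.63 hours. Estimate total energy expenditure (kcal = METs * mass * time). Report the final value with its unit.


Energy = METs * mass(kg) * time(h)
= 4.7 * 98.8 * 1.63
= 756.91 kcal

756.91 kcal


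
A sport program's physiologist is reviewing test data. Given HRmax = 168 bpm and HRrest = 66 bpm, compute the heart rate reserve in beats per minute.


Heart rate reserve = maximum HR minus resting HR
HRR = 168 - 66 = 102 bpm

102 bpm


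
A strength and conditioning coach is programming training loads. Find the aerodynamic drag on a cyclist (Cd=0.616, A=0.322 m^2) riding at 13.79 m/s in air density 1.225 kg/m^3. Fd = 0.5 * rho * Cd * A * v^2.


Fd = 0.5 * 1.225 * 0.616 * 0.322 * 13.79^2
= 0.5 * 1.225 * 0.616 * 0.322 * 190.1641
= 23.103 N

23.103 N


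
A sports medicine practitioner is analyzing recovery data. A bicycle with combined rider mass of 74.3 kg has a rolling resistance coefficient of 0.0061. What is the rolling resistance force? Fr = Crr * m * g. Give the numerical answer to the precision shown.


Fr = 0.0061 * 74.3 * 9.81
= 0.45323 * 9.81
= 4.446 N

4.446 N


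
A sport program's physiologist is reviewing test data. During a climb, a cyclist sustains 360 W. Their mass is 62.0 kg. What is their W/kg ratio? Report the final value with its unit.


Power-to-weight = 360 W / 62.0 kg
= 5.806 W/kg

5.806 W/kg


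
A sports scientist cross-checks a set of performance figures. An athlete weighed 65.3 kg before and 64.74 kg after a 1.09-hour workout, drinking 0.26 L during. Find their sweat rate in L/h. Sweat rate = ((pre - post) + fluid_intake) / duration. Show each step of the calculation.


Body mass change = 0.56 kg
Total sweat loss = 0.56 + 0.26 = 0.82 L
Rate = 0.82 / 1.09 = 0.752 L/h

0.752 L/h


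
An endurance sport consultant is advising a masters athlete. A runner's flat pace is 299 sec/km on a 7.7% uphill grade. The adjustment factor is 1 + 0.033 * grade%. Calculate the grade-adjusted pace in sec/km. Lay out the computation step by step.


Factor = 1 + 0.033 * 7.7 = 1.2541
Adjusted pace = 299 * 1.2541
= 374.98 sec/km

374.98 s/km


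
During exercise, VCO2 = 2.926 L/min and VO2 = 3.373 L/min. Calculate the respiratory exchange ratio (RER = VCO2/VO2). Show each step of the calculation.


RER = VCO2 / VO2
= 2.926 / 3.373
= 0.8675

0.8675


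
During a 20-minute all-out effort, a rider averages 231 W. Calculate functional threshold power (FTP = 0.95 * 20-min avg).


FTP = 0.95 * 231
= 219.45 W

219.45 W


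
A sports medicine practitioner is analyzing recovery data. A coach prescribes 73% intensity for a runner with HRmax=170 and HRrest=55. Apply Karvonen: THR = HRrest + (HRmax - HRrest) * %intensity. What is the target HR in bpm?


Heart rate reserve = 170 - 55 = 115
Intensity fraction = 73 / 100 = 0.73
THR = 55 + 115 * 0.73 = 138.95 bpm

138.95 bpm


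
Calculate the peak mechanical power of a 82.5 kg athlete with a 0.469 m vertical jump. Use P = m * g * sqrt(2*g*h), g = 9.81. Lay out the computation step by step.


First, sqrt(2gh) = sqrt(2 * 9.81 * 0.469)
= sqrt(9.20178) = 3.033444 m/s
Power = 82.5 * 9.81 * 3.033444 = 2455.04 W

2455.04 W


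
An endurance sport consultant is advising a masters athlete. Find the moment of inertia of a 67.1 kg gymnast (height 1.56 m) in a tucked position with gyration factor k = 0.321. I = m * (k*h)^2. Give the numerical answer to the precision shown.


Radius of gyration = 0.321 * 1.56 = 0.50076 m
I = 67.1 * 0.50076^2
= 67.1 * 0.250761
= 16.826 kg*m^2

16.826 kg*m^2


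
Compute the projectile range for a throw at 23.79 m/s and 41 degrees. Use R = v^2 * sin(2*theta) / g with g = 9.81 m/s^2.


Two times the angle = 82 degrees
sin(82) = 0.990268
R = 565.9641 * 0.990268 / 9.81 = 57.131 m

57.131 m


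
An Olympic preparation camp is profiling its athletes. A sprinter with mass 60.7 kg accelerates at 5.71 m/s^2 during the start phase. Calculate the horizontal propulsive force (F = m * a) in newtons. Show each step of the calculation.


F = m * a
= 60.7 * 5.71
= 346.6 N

346.6 N


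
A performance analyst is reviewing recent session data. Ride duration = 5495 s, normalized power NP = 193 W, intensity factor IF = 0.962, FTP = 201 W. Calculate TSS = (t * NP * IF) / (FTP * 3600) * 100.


Numerator = 5495 * 193 * 0.962 = 1020234.67
Denominator = 201 * 3600 = 723600
TSS = 1020234.67 / 723600 * 100
= 140.99

140.99 TSS


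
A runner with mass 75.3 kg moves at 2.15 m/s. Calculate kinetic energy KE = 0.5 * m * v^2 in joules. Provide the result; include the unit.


v^2 = 2.15^2 = 4.6225
KE = 0.5 * 75.3 * 4.6225
= 174.04 J

174.04 J


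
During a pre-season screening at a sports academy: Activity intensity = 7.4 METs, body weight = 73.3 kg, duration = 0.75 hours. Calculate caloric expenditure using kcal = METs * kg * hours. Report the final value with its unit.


kcal = 7.4 * 73.3 * 0.75
= 542.42 * 0.75
= 406.82 kcal

406.82 kcal


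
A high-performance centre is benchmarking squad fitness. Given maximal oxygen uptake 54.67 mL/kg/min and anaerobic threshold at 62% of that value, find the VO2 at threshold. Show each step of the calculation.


Percentage as decimal = 0.62
VO2 at AT = 54.67 * 0.62 = 33.9 mL/kg/min

33.9 mL/kg/min


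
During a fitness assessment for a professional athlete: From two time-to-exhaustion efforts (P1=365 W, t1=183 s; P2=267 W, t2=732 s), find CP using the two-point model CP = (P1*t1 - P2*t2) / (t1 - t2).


Work in trial 1 = 66795 J
Work in trial 2 = 195444 J
Delta work = -128649 J
Delta time = -549 s
CP = -128649 / -549 = 234.33 W

234.33 W


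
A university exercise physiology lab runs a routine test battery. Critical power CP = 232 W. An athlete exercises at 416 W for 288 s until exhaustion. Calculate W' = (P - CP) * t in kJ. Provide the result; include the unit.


P - CP = 416 - 232 = 184 W
W' = 184 * 288 = 52992 J
= 52992 / 1000 = 52.992 kJ

52.992 kJ


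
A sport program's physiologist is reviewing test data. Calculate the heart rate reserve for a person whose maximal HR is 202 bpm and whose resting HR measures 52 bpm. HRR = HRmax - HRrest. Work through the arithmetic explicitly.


HRmax = 202 bpm
HRrest = 52 bpm
HRR = 202 - 52 = 150 bpm

150 bpm


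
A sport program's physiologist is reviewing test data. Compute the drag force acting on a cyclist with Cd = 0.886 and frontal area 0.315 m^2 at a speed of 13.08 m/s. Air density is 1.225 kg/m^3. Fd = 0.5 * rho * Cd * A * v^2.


Step 1: v^2 = 171.0864
Step 2: Fd = 0.5 * 1.225 * 0.886 * 0.315 * 171.0864
= 29.246 N

29.246 N


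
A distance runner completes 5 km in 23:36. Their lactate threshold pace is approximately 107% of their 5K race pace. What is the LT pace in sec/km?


Convert to seconds: 23 min 36 s = 1416 s
Pace per km = 1416 / 5 = 283.2 s/km
LT pace = 283.2 * 1.07 = 303.02 s/km

303.02 s/km


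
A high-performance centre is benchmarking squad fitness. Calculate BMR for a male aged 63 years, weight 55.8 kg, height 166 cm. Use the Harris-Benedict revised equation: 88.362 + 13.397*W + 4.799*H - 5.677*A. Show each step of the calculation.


Substituting values:
W term = 13.397 * 55.8 = 747.5526
H term = 4.799 * 166 = 796.634
A term = 5.677 * 63 = 357.651
BMR = 1274.9 kcal/day

1274.9 kcal/day


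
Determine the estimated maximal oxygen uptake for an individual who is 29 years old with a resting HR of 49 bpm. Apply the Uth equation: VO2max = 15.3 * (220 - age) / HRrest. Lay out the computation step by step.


HRmax = 220 - 29 = 191
VO2max = 15.3 * (191 / 49)
= 15.3 * 3.898
= 59.64 mL/kg/min

59.64 mL/kg/min


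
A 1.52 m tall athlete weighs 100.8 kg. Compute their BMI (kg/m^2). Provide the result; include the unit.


height^2 = 2.3104 m^2
BMI = 100.8 / 2.3104 = 43.63 kg/m^2

43.63 kg/m^2


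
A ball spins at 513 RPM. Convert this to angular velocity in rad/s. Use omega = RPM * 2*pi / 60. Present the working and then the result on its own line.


omega = 513 * 2 * pi / 60
= 513 * 6.28318531 / 60
= 3223.274 / 60
= 53.721 rad/s

53.721 rad/s


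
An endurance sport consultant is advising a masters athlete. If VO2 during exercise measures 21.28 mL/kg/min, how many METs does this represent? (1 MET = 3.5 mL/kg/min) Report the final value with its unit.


METs = VO2 / 3.5 = 21.28 / 3.5 = 6.08

6.08 METs


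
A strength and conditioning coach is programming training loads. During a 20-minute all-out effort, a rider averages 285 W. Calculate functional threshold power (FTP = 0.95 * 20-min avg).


FTP = 0.95 * 285
= 270.75 W

270.75 W


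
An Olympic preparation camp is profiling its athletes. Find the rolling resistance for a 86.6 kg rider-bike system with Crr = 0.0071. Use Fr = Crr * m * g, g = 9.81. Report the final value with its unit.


m * g = 86.6 * 9.81 = 849.546 N
Fr = 0.0071 * 849.546 = 6.032 N

6.032 N


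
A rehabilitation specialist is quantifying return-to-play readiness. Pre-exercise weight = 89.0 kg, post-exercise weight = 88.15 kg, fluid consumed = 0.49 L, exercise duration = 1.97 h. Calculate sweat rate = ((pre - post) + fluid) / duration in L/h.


Weight loss = 89.0 - 88.15 = 0.85 kg (approx L)
Total sweat = 0.85 + 0.49 = 1.34 L
Sweat rate = 1.34 / 1.97 = 0.68 L/h

0.68 L/h


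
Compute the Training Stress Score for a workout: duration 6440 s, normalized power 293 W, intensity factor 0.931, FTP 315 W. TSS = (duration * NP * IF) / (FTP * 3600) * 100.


Product = 6440 * 293 * 0.931 = 1756722.52
Base = 315 * 3600 = 1134000
TSS = 1756722.52 / 1134000 * 100 = 154.91

154.91 TSS


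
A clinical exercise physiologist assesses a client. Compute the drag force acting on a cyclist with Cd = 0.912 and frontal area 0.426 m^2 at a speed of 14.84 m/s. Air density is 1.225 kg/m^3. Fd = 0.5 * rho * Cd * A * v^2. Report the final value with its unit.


Step 1: v^2 = 220.2256
Step 2: Fd = 0.5 * 1.225 * 0.912 * 0.426 * 220.2256
= 52.406 N

52.406 N


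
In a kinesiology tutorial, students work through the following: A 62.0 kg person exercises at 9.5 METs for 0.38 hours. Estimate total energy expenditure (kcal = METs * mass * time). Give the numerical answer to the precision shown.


Energy = METs * mass(kg) * time(h)
= 9.5 * 62.0 * 0.38
= 223.82 kcal

223.82 kcal


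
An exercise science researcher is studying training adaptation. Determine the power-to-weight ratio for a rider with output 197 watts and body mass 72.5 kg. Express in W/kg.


P/W = 197 / 72.5 = 2.717 W/kg

2.717 W/kg


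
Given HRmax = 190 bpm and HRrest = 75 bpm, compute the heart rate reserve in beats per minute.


Heart rate reserve = maximum HR minus resting HR
HRR = 190 - 75 = 115 bpm

115 bpm


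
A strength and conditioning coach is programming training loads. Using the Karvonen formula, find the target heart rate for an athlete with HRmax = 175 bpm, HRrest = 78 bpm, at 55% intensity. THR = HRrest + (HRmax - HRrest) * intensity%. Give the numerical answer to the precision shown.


HRR = 175 - 78 = 97
THR = 78 + 97 * 0.55
= 78 + 53.35
= 131.35 bpm

131.35 bpm


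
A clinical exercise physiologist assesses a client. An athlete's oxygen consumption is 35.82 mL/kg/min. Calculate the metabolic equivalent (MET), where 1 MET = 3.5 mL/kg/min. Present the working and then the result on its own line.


MET = VO2 / 3.5
= 35.82 / 3.5
= 10.23 METs

10.23 METs


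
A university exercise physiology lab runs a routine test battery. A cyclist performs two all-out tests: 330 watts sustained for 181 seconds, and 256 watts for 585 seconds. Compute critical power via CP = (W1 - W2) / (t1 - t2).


W1 = P1 * t1 = 330 * 181 = 59730 J
W2 = P2 * t2 = 256 * 585 = 149760 J
CP = (59730 - 149760) / (181 - 585)
= 222.85 W

222.85 W


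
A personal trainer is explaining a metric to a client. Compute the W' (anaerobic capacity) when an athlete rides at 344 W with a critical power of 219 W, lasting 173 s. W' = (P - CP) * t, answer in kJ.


Above-CP power = 125 W
Duration = 173 s
W' = 125 * 173 = 21625 J
Convert: 21625 / 1000 = 21.625 kJ

21.625 kJ


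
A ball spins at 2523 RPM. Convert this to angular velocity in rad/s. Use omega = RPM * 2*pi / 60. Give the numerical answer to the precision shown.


omega = 2523 * 2 * pi / 60
= 2523 * 6.28318531 / 60
= 15852.477 / 60
= 264.208 rad/s

264.208 rad/s


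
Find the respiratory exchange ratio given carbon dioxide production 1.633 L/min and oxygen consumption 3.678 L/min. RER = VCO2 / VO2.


VCO2 = 1.633 L/min
VO2 = 3.678 L/min
RER = 1.633 / 3.678 = 0.444

0.444


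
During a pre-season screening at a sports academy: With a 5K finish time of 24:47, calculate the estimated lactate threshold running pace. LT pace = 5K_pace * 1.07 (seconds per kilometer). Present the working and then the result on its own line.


Race duration = 1487 s for 5 km
Average pace = 1487 / 5 = 297.4 s/km
LT pace = 297.4 * 1.07
= 318.22 s/km

318.22 s/km


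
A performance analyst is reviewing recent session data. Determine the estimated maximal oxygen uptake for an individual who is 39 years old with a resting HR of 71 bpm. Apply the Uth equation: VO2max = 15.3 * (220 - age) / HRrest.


HRmax = 220 - 39 = 181
VO2max = 15.3 * (181 / 71)
= 15.3 * 2.5493
= 39.0 mL/kg/min

39.0 mL/kg/min


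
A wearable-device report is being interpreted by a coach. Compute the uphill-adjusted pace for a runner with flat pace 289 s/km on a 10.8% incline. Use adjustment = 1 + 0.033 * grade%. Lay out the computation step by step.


Adjustment factor = 1 + 0.033 * 10.8 = 1.3564
Grade-adjusted pace = 289 * 1.3564 = 392.0 s/km

392.0 s/km


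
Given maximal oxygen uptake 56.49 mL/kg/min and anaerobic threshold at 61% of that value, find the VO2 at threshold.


Percentage as decimal = 0.61
VO2 at AT = 56.49 * 0.61 = 34.46 mL/kg/min

34.46 mL/kg/min


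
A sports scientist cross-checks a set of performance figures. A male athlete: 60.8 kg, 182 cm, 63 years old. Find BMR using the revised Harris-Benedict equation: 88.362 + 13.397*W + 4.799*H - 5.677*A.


Intercept = 88.362
Weight contribution = 13.397 * 60.8 = 814.5376
Height contribution = 4.799 * 182 = 873.418
Age contribution = 5.677 * 63 = 357.651
BMR = 88.362 + 814.5376 + 873.418 - 357.651
= 1418.67 kcal/day

1418.67 kcal/day


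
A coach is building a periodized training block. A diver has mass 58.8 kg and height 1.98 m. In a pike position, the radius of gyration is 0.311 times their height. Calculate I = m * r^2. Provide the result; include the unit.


r = 0.311 * 1.98 = 0.61578 m
I = m * r^2 = 58.8 * 0.379185 = 22.296 kg*m^2

22.296 kg*m^2


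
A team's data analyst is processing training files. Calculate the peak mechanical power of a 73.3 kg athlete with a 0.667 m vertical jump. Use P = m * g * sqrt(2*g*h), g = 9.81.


First, sqrt(2gh) = sqrt(2 * 9.81 * 0.667)
= sqrt(13.08654) = 3.617532 m/s
Power = 73.3 * 9.81 * 3.617532 = 2601.27 W

2601.27 W


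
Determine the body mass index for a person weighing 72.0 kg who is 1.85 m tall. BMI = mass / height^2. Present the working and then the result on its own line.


BMI = mass / height^2
= 72.0 / 1.85^2
= 72.0 / 3.4225
= 21.04 kg/m^2

21.04 kg/m^2


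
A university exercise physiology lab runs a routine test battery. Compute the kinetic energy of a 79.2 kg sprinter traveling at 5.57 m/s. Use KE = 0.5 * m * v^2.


Velocity squared = 31.0249
KE = 0.5 * 79.2 * 31.0249 = 1228.59 J

1228.59 J


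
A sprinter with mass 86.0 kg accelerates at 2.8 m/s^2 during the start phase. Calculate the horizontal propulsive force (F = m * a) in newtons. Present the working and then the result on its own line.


F = m * a
= 86.0 * 2.8
= 240.8 N

240.8 N


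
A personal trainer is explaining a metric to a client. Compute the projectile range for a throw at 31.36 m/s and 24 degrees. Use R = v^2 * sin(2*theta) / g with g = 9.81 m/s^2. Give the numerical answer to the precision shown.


Two times the angle = 48 degrees
sin(48) = 0.743145
R = 983.4496 * 0.743145 / 9.81 = 74.5 m

74.5 m


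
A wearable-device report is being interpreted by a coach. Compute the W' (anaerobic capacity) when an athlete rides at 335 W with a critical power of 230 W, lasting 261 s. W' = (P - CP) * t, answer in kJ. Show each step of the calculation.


Above-CP power = 105 W
Duration = 261 s
W' = 105 * 261 = 27405 J
Convert: 27405 / 1000 = 27.405 kJ

27.405 kJ


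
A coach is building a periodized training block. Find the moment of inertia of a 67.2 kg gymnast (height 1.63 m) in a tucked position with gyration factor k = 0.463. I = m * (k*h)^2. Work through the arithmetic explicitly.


Radius of gyration = 0.463 * 1.63 = 0.75469 m
I = 67.2 * 0.75469^2
= 67.2 * 0.569557
= 38.274 kg*m^2

38.274 kg*m^2


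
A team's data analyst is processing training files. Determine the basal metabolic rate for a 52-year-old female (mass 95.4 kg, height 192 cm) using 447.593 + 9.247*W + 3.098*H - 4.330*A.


BMR = 447.593 + 9.247*95.4 + 3.098*192 - 4.330*52
= 1699.41 kcal/day

1699.41 kcal/day


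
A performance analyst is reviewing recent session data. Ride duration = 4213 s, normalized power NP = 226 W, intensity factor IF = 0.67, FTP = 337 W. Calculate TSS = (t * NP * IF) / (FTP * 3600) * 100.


Numerator = 4213 * 226 * 0.67 = 637932.46
Denominator = 337 * 3600 = 1213200
TSS = 637932.46 / 1213200 * 100
= 52.58

52.58 TSS


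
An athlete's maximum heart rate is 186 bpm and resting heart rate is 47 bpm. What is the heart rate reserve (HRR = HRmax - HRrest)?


HRR = HRmax - HRrest
= 186 - 47
= 139 bpm

139 bpm


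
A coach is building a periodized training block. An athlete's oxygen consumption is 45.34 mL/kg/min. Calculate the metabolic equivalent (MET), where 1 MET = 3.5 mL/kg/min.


MET = VO2 / 3.5
= 45.34 / 3.5
= 12.95 METs

12.95 METs


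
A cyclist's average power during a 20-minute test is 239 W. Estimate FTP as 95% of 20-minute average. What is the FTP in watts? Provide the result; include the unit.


FTP = 20-min power * 0.95
= 239 * 0.95
= 227.05 W

227.05 W


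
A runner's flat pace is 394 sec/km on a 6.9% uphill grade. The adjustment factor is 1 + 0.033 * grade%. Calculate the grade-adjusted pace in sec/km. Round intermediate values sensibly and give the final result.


Factor = 1 + 0.033 * 6.9 = 1.2277
Adjusted pace = 394 * 1.2277
= 483.71 sec/km

483.71 s/km


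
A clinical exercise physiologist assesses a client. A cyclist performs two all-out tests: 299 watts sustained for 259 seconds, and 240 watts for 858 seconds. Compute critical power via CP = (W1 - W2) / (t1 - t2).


W1 = P1 * t1 = 299 * 259 = 77441 J
W2 = P2 * t2 = 240 * 858 = 205920 J
CP = (77441 - 205920) / (259 - 858)
= 214.49 W

214.49 W


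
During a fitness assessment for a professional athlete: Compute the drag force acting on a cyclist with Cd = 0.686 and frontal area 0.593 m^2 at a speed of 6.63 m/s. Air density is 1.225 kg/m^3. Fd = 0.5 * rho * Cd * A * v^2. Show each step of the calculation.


Step 1: v^2 = 43.9569
Step 2: Fd = 0.5 * 1.225 * 0.686 * 0.593 * 43.9569
= 10.952 N

10.952 N


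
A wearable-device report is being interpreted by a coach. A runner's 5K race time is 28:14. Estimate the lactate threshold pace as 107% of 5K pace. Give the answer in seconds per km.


Total race time = 28*60 + 14 = 1694 seconds
5K pace = 1694 / 5 = 338.8 sec/km
LT pace = 338.8 * 1.07 = 362.52 sec/km

362.52 s/km


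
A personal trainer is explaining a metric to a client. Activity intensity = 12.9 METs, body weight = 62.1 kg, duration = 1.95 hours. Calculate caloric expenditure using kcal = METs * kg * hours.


kcal = 12.9 * 62.1 * 1.95
= 801.09 * 1.95
= 1562.13 kcal

1562.13 kcal


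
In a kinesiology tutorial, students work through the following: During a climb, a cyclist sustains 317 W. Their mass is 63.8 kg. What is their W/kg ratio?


Power-to-weight = 317 W / 63.8 kg
= 4.969 W/kg

4.969 W/kg


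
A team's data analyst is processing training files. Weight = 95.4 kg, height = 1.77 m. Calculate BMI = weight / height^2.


height^2 = 1.77^2 = 3.1329
BMI = 95.4 / 3.1329 = 30.45 kg/m^2

30.45 kg/m^2


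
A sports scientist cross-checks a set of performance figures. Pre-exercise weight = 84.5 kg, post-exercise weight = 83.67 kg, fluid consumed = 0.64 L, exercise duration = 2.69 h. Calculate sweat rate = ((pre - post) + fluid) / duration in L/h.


Weight loss = 84.5 - 83.67 = 0.83 kg (approx L)
Total sweat = 0.83 + 0.64 = 1.47 L
Sweat rate = 1.47 / 2.69 = 0.546 L/h

0.546 L/h


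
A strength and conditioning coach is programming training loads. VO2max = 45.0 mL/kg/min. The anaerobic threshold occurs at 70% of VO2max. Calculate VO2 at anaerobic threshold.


AT fraction = 70 / 100 = 0.7
AT VO2 = 45.0 * 0.7
= 31.5 mL/kg/min

31.5 mL/kg/min


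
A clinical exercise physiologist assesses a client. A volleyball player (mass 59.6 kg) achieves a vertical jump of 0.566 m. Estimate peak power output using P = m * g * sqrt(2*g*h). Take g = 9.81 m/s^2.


2 * g * h = 2 * 9.81 * 0.566 = 11.10492
sqrt(11.10492) = 3.332405 m/s
P = 59.6 * 9.81 * 3.332405 = 1948.38 W

1948.38 W


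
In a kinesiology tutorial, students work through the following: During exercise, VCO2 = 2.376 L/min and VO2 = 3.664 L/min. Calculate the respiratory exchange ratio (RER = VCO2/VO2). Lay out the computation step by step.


RER = VCO2 / VO2
= 2.376 / 3.664
= 0.6485

0.6485


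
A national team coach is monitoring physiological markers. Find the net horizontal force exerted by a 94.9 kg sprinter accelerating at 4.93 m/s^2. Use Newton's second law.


Newton's second law: F = m * a
F = 94.9 * 4.93 = 467.86 N

467.86 N


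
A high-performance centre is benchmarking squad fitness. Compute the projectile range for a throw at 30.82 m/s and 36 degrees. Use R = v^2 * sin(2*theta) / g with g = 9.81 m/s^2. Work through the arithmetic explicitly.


Two times the angle = 72 degrees
sin(72) = 0.951057
R = 949.8724 * 0.951057 / 9.81 = 92.088 m

92.088 m


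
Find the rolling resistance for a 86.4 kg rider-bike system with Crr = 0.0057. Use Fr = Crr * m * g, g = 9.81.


m * g = 86.4 * 9.81 = 847.584 N
Fr = 0.0057 * 847.584 = 4.831 N

4.831 N


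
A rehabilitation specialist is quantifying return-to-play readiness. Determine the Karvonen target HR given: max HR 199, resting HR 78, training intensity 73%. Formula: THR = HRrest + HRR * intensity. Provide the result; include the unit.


HRR = HRmax - HRrest = 199 - 78 = 121
THR = 78 + 121 * 0.73
= 166.33 bpm

166.33 bpm


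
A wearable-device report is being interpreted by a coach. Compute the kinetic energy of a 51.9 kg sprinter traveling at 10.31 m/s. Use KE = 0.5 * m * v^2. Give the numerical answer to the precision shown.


Velocity squared = 106.2961
KE = 0.5 * 51.9 * 106.2961 = 2758.38 J

2758.38 J


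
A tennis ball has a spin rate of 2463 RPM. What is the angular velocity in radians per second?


Convert RPM to rad/s: multiply by 2*pi and divide by 60
omega = 2463 * 2 * pi / 60
= 257.925 rad/s

257.925 rad/s


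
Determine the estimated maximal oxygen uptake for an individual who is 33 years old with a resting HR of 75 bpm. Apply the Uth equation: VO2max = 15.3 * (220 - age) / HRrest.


HRmax = 220 - 33 = 187
VO2max = 15.3 * (187 / 75)
= 15.3 * 2.4933
= 38.15 mL/kg/min

38.15 mL/kg/min


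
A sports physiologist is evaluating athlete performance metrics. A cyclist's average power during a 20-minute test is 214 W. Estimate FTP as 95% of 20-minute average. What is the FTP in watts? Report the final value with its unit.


FTP = 20-min power * 0.95
= 214 * 0.95
= 203.3 W

203.3 W


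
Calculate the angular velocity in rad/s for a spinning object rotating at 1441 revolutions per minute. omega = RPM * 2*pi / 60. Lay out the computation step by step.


omega = RPM * 2*pi / 60
= 1441 * 6.28318531 / 60
= 150.901 rad/s

150.901 rad/s


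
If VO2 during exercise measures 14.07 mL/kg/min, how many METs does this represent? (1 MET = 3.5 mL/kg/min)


METs = VO2 / 3.5 = 14.07 / 3.5 = 4.02

4.02 METs


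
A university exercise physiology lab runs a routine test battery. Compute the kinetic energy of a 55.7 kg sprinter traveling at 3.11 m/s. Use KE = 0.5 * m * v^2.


Velocity squared = 9.6721
KE = 0.5 * 55.7 * 9.6721 = 269.37 J

269.37 J


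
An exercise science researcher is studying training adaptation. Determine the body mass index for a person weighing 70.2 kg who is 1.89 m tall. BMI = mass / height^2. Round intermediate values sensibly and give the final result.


BMI = mass / height^2
= 70.2 / 1.89^2
= 70.2 / 3.5721
= 19.65 kg/m^2

19.65 kg/m^2


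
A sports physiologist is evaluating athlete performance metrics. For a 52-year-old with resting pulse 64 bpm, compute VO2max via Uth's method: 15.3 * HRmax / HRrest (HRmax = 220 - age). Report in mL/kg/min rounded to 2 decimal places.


Step 1: HRmax = 220 - 52 = 168 bpm
Step 2: Ratio = 168 / 64 = 2.625
Step 3: VO2max = 15.3 * 2.625 = 40.16 mL/kg/min

40.16 mL/kg/min


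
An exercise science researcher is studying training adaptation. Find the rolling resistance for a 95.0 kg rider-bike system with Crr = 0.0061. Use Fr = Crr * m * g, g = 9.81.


m * g = 95.0 * 9.81 = 931.95 N
Fr = 0.0061 * 931.95 = 5.685 N

5.685 N


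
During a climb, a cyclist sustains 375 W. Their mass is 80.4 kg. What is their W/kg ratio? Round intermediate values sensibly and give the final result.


Power-to-weight = 375 W / 80.4 kg
= 4.664 W/kg

4.664 W/kg


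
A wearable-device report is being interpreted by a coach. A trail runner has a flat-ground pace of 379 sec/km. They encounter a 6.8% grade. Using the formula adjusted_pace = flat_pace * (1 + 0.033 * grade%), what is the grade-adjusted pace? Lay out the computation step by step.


Grade factor = 1 + 0.033 * 6.8 = 1.2244
Adjusted = 379 * 1.2244 = 464.05 sec/km

464.05 s/km


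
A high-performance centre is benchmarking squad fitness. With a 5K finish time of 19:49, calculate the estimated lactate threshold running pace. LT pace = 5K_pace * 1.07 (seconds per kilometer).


Race duration = 1189 s for 5 km
Average pace = 1189 / 5 = 237.8 s/km
LT pace = 237.8 * 1.07
= 254.45 s/km

254.45 s/km


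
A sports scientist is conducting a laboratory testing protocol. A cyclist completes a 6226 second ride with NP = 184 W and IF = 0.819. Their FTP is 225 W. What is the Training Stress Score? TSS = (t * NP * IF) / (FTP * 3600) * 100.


t * NP * IF = 6226 * 184 * 0.819 = 938233.296
FTP * 3600 = 810000
TSS = (938233.296 / 810000) * 100 = 115.83

115.83 TSS


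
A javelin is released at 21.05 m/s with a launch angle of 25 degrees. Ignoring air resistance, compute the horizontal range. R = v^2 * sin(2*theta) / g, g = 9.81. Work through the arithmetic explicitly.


Launch speed squared = 443.1025
sin(2 * 25 deg) = 0.766044
Range = 443.1025 * 0.766044 / 9.81
= 34.601 m

34.601 m


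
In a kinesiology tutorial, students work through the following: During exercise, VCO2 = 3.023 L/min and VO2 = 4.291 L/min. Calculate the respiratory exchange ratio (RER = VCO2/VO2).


RER = VCO2 / VO2
= 3.023 / 4.291
= 0.7045

0.7045


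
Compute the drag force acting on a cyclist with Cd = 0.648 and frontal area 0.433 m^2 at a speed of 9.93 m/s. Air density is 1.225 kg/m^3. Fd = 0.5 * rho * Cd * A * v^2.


Step 1: v^2 = 98.6049
Step 2: Fd = 0.5 * 1.225 * 0.648 * 0.433 * 98.6049
= 16.946 N

16.946 N


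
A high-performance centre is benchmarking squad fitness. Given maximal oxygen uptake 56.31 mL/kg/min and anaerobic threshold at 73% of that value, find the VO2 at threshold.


Percentage as decimal = 0.73
VO2 at AT = 56.31 * 0.73 = 41.11 mL/kg/min

41.11 mL/kg/min


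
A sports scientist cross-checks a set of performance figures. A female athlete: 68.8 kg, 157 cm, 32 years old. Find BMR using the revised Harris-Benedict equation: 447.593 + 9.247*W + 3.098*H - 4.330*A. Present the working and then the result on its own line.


Intercept = 447.593
Weight contribution = 9.247 * 68.8 = 636.1936
Height contribution = 3.098 * 157 = 486.386
Age contribution = 4.33 * 32 = 138.56
BMR = 447.593 + 636.1936 + 486.386 - 138.56
= 1431.61 kcal/day

1431.61 kcal/day


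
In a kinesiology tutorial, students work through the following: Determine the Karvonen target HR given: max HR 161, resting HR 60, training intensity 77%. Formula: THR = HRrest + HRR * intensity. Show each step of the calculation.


HRR = HRmax - HRrest = 161 - 60 = 101
THR = 60 + 101 * 0.77
= 137.77 bpm

137.77 bpm


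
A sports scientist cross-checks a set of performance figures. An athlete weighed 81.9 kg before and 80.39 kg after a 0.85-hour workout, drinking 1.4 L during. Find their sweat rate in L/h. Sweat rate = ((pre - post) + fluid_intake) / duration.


Body mass change = 1.51 kg
Total sweat loss = 1.51 + 1.4 = 2.91 L
Rate = 2.91 / 0.85 = 3.424 L/h

3.424 L/h


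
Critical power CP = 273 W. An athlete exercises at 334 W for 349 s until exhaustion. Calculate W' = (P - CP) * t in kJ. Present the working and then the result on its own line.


P - CP = 334 - 273 = 61 W
W' = 61 * 349 = 21289 J
= 21289 / 1000 = 21.289 kJ

21.289 kJ


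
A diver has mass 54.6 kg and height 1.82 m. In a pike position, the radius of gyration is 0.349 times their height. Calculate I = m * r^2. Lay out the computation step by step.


r = 0.349 * 1.82 = 0.63518 m
I = m * r^2 = 54.6 * 0.403454 = 22.029 kg*m^2

22.029 kg*m^2


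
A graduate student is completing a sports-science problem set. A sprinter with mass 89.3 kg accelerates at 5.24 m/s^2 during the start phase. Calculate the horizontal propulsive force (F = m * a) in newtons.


F = m * a
= 89.3 * 5.24
= 467.93 N

467.93 N


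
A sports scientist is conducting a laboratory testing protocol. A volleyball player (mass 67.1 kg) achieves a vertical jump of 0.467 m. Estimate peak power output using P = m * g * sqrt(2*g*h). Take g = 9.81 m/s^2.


2 * g * h = 2 * 9.81 * 0.467 = 9.16254
sqrt(9.16254) = 3.026969 m/s
P = 67.1 * 9.81 * 3.026969 = 1992.51 W

1992.51 W


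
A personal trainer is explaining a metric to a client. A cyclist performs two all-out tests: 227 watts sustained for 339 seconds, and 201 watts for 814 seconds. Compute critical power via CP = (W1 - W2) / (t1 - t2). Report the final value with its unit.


W1 = P1 * t1 = 227 * 339 = 76953 J
W2 = P2 * t2 = 201 * 814 = 163614 J
CP = (76953 - 163614) / (339 - 814)
= 182.44 W

182.44 W


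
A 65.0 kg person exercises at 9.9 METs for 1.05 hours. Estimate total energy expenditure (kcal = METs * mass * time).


Energy = METs * mass(kg) * time(h)
= 9.9 * 65.0 * 1.05
= 675.68 kcal

675.68 kcal


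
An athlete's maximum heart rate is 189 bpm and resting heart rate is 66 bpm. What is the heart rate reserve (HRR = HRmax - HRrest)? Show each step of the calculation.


HRR = HRmax - HRrest
= 189 - 66
= 123 bpm

123 bpm


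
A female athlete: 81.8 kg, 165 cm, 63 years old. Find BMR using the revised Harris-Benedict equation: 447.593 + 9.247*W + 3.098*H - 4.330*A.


Intercept = 447.593
Weight contribution = 9.247 * 81.8 = 756.4046
Height contribution = 3.098 * 165 = 511.17
Age contribution = 4.33 * 63 = 272.79
BMR = 447.593 + 756.4046 + 511.17 - 272.79
= 1442.38 kcal/day

1442.38 kcal/day


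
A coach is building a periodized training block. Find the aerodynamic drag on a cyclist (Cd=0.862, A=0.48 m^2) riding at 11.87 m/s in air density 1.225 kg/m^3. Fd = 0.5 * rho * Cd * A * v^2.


Fd = 0.5 * 1.225 * 0.862 * 0.48 * 11.87^2
= 0.5 * 1.225 * 0.862 * 0.48 * 140.8969
= 35.707 N

35.707 N


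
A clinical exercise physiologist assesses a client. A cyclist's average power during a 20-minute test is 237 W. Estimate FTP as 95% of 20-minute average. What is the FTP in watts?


FTP = 20-min power * 0.95
= 237 * 0.95
= 225.15 W

225.15 W


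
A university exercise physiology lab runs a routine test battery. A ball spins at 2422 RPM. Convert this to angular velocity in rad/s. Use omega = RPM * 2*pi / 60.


omega = 2422 * 2 * pi / 60
= 2422 * 6.28318531 / 60
= 15217.875 / 60
= 253.631 rad/s

253.631 rad/s


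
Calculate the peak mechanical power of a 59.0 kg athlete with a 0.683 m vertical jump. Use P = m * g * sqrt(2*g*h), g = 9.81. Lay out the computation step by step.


First, sqrt(2gh) = sqrt(2 * 9.81 * 0.683)
= sqrt(13.40046) = 3.660664 m/s
Power = 59.0 * 9.81 * 3.660664 = 2118.76 W

2118.76 W


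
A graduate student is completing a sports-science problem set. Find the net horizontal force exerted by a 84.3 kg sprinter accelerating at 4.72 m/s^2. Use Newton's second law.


Newton's second law: F = m * a
F = 84.3 * 4.72 = 397.9 N

397.9 N


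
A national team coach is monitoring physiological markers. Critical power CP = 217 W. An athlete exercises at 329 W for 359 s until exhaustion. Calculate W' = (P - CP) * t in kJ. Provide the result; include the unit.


P - CP = 329 - 217 = 112 W
W' = 112 * 359 = 40208 J
= 40208 / 1000 = 40.208 kJ

40.208 kJ


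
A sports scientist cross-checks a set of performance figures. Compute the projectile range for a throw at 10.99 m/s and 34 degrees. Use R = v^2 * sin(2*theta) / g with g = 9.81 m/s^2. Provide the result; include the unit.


Two times the angle = 68 degrees
sin(68) = 0.927184
R = 120.7801 * 0.927184 / 9.81 = 11.415 m

11.415 m


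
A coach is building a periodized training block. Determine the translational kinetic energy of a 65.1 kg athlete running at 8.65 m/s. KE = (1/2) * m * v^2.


KE = 0.5 * m * v^2
= 0.5 * 65.1 * 8.65^2
= 0.5 * 65.1 * 74.8225
= 2435.47 J

2435.47 J


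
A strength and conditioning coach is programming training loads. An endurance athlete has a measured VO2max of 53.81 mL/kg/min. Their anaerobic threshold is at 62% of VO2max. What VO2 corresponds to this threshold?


Anaerobic threshold VO2 = VO2max * 62%
= 53.81 * 0.62
= 33.36 mL/kg/min

33.36 mL/kg/min


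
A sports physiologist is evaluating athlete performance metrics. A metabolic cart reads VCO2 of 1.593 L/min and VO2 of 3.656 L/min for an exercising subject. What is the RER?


RER = VCO2 / VO2 = 1.593 / 3.656 = 0.4357

0.4357


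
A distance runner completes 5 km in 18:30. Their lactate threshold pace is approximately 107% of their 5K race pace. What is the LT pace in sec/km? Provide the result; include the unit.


Convert to seconds: 18 min 30 s = 1110 s
Pace per km = 1110 / 5 = 222.0 s/km
LT pace = 222.0 * 1.07 = 237.54 s/km

237.54 s/km


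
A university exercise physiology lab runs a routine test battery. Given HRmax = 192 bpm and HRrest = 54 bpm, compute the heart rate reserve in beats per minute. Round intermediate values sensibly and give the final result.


Heart rate reserve = maximum HR minus resting HR
HRR = 192 - 54 = 138 bpm

138 bpm


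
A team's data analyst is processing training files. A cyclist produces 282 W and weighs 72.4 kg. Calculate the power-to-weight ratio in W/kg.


P/W = power / mass
= 282 / 72.4
= 3.895 W/kg

3.895 W/kg


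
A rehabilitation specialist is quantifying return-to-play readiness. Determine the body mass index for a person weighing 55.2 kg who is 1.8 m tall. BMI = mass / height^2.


BMI = mass / height^2
= 55.2 / 1.8^2
= 55.2 / 3.24
= 17.04 kg/m^2

17.04 kg/m^2


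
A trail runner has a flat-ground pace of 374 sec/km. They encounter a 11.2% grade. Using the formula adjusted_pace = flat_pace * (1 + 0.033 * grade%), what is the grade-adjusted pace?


Grade factor = 1 + 0.033 * 11.2 = 1.3696
Adjusted = 374 * 1.3696 = 512.23 sec/km

512.23 s/km


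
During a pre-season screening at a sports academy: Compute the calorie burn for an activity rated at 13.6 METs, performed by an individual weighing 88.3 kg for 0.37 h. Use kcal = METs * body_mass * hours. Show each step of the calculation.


Product of METs and mass = 13.6 * 88.3 = 1200.88
Total kcal = 1200.88 * 0.37 = 444.33 kcal

444.33 kcal


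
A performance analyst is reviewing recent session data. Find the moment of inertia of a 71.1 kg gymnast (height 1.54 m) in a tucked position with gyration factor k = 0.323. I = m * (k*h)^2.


Radius of gyration = 0.323 * 1.54 = 0.49742 m
I = 71.1 * 0.49742^2
= 71.1 * 0.247427
= 17.592 kg*m^2

17.592 kg*m^2


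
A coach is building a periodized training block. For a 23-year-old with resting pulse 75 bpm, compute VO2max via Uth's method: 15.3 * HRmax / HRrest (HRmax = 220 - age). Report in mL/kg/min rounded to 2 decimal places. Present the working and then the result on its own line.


Step 1: HRmax = 220 - 23 = 197 bpm
Step 2: Ratio = 197 / 75 = 2.6267
Step 3: VO2max = 15.3 * 2.6267 = 40.19 mL/kg/min

40.19 mL/kg/min
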